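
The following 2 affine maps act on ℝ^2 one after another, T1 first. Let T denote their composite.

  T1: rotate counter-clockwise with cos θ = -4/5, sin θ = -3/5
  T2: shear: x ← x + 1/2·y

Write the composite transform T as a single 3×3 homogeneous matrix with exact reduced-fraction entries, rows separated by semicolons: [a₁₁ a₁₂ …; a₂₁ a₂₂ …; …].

T = [-11/10 1/5 0; -3/5 -4/5 0; 0 0 1]

T1 = [-4/5 3/5 0; -3/5 -4/5 0; 0 0 1]
T2·T1 = [-11/10 1/5 0; -3/5 -4/5 0; 0 0 1]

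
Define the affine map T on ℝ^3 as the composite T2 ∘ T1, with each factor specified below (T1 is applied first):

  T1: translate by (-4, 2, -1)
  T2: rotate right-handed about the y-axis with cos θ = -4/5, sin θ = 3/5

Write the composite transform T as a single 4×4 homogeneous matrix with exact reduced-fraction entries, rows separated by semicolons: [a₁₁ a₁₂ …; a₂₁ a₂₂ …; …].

T1 = [1 0 0 -4; 0 1 0 2; 0 0 1 -1; 0 0 0 1]
T2·T1 = [-4/5 0 3/5 13/5; 0 1 0 2; -3/5 0 -4/5 16/5; 0 0 0 1]

T = [-4/5 0 3/5 13/5; 0 1 0 2; -3/5 0 -4/5 16/5; 0 0 0 1]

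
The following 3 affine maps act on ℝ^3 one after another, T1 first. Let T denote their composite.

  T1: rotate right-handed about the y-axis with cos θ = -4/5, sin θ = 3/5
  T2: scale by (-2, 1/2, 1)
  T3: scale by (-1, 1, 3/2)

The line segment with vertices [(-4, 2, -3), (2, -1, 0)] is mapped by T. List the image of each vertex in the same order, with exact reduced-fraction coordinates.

image vertices: (14/5, 1, 36/5), (-16/5, -1/2, -9/5)

T1 rotate right-handed about the y-axis with cos θ = -4/5, sin θ = 3/5: (-4, 2, -3) → (7/5, 2, 24/5); (2, -1, 0) → (-8/5, -1, -6/5)
T2 scale by (-2, 1/2, 1): (7/5, 2, 24/5) → (-14/5, 1, 24/5); (-8/5, -1, -6/5) → (16/5, -1/2, -6/5)
T3 scale by (-1, 1, 3/2): (-14/5, 1, 24/5) → (14/5, 1, 36/5); (16/5, -1/2, -6/5) → (-16/5, -1/2, -9/5)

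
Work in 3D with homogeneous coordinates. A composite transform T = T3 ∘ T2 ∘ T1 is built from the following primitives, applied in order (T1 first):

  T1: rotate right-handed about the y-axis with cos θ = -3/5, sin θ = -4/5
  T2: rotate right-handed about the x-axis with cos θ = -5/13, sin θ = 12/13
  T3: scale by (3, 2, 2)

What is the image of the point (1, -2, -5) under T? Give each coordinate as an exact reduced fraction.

T(p) = (51/5, -356/65, -86/13)

T1 rotate right-handed about the y-axis with cos θ = -3/5, sin θ = -4/5: (1, -2, -5) → (17/5, -2, 19/5)
T2 rotate right-handed about the x-axis with cos θ = -5/13, sin θ = 12/13: (17/5, -2, 19/5) → (17/5, -178/65, -43/13)
T3 scale by (3, 2, 2): (17/5, -178/65, -43/13) → (51/5, -356/65, -86/13)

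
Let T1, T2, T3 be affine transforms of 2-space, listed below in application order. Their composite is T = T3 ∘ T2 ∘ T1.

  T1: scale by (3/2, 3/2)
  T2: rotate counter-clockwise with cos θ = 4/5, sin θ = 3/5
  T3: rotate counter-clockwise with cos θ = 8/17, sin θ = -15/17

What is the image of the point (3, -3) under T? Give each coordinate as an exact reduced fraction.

T(p) = (369/170, -1017/170)

T1 scale by (3/2, 3/2): (3, -3) → (9/2, -9/2)
T2 rotate counter-clockwise with cos θ = 4/5, sin θ = 3/5: (9/2, -9/2) → (63/10, -9/10)
T3 rotate counter-clockwise with cos θ = 8/17, sin θ = -15/17: (63/10, -9/10) → (369/170, -1017/170)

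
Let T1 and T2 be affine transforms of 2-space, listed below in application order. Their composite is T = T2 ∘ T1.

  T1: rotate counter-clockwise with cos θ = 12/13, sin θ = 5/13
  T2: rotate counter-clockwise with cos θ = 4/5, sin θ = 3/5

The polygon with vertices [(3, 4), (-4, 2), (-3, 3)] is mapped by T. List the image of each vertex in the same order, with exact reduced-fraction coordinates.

image vertices: (-25/13, 60/13), (-244/65, -158/65), (-267/65, -69/65)

T1 rotate counter-clockwise with cos θ = 12/13, sin θ = 5/13: (3, 4) → (16/13, 63/13); (-4, 2) → (-58/13, 4/13); (-3, 3) → (-51/13, 21/13)
T2 rotate counter-clockwise with cos θ = 4/5, sin θ = 3/5: (16/13, 63/13) → (-25/13, 60/13); (-58/13, 4/13) → (-244/65, -158/65); (-51/13, 21/13) → (-267/65, -69/65)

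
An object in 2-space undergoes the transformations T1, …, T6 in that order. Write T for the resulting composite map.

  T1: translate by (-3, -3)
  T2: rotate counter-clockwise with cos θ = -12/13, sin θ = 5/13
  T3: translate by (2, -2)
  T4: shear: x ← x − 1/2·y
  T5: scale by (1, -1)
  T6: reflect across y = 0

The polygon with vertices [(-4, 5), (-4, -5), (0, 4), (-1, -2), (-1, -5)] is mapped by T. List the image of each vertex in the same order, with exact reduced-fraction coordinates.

T1 translate by (-3, -3): (-4, 5) → (-7, 2); (-4, -5) → (-7, -8); (0, 4) → (-3, 1); (-1, -2) → (-4, -5); (-1, -5) → (-4, -8)
T2 rotate counter-clockwise with cos θ = -12/13, sin θ = 5/13: (-7, 2) → (74/13, -59/13); (-7, -8) → (124/13, 61/13); (-3, 1) → (31/13, -27/13); (-4, -5) → (73/13, 40/13); (-4, -8) → (88/13, 76/13)
T3 translate by (2, -2): (74/13, -59/13) → (100/13, -85/13); (124/13, 61/13) → (150/13, 35/13); (31/13, -27/13) → (57/13, -53/13); (73/13, 40/13) → (99/13, 14/13); (88/13, 76/13) → (114/13, 50/13)
T4 shear: x ← x − 1/2·y: (100/13, -85/13) → (285/26, -85/13); (150/13, 35/13) → (265/26, 35/13); (57/13, -53/13) → (167/26, -53/13); (99/13, 14/13) → (92/13, 14/13); (114/13, 50/13) → (89/13, 50/13)
T5 scale by (1, -1): (285/26, -85/13) → (285/26, 85/13); (265/26, 35/13) → (265/26, -35/13); (167/26, -53/13) → (167/26, 53/13); (92/13, 14/13) → (92/13, -14/13); (89/13, 50/13) → (89/13, -50/13)
T6 reflect across y = 0: (285/26, 85/13) → (285/26, -85/13); (265/26, -35/13) → (265/26, 35/13); (167/26, 53/13) → (167/26, -53/13); (92/13, -14/13) → (92/13, 14/13); (89/13, -50/13) → (89/13, 50/13)

image vertices: (285/26, -85/13), (265/26, 35/13), (167/26, -53/13), (92/13, 14/13), (89/13, 50/13)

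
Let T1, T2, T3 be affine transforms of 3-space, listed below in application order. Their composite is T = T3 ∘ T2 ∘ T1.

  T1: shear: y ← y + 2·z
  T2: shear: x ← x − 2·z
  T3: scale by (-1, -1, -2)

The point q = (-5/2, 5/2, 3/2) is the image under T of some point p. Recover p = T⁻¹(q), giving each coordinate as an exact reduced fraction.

T1 = [1 0 0 0; 0 1 2 0; 0 0 1 0; 0 0 0 1]
T2·T1 = [1 0 -2 0; 0 1 2 0; 0 0 1 0; 0 0 0 1]
T3·…·T1 = [-1 0 2 0; 0 -1 -2 0; 0 0 -2 0; 0 0 0 1]
det M = -2; M⁻¹ = [-1 0 -1 0; 0 -1 1 0; 0 0 -1/2 0; 0 0 0 1]
M⁻¹ · (-5/2, 5/2, 3/2)ᵀ = (1, -1, -3/4)ᵀ

p = (1, -1, -3/4)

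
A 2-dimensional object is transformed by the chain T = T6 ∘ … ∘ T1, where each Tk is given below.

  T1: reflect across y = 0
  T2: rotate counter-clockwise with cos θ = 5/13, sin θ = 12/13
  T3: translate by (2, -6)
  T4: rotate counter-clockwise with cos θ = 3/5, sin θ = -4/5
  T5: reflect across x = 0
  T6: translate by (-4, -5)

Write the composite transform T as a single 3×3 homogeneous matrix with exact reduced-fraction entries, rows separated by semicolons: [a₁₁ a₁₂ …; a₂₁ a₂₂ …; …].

T1 = [1 0 0; 0 -1 0; 0 0 1]
T2·T1 = [5/13 12/13 0; 12/13 -5/13 0; 0 0 1]
T3·…·T1 = [5/13 12/13 2; 12/13 -5/13 -6; 0 0 1]
T4·…·T1 = [63/65 16/65 -18/5; 16/65 -63/65 -26/5; 0 0 1]
T5·…·T1 = [-63/65 -16/65 18/5; 16/65 -63/65 -26/5; 0 0 1]
T6·…·T1 = [-63/65 -16/65 -2/5; 16/65 -63/65 -51/5; 0 0 1]

T = [-63/65 -16/65 -2/5; 16/65 -63/65 -51/5; 0 0 1]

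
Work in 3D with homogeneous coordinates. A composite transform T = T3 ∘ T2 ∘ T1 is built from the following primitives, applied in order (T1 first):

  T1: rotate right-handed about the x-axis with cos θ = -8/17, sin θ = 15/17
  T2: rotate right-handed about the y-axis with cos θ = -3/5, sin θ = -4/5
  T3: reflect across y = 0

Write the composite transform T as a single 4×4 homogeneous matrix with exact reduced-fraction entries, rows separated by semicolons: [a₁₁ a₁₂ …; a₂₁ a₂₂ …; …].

T = [-3/5 -12/17 32/85 0; 0 8/17 15/17 0; 4/5 -9/17 24/85 0; 0 0 0 1]

T1 = [1 0 0 0; 0 -8/17 -15/17 0; 0 15/17 -8/17 0; 0 0 0 1]
T2·T1 = [-3/5 -12/17 32/85 0; 0 -8/17 -15/17 0; 4/5 -9/17 24/85 0; 0 0 0 1]
T3·…·T1 = [-3/5 -12/17 32/85 0; 0 8/17 15/17 0; 4/5 -9/17 24/85 0; 0 0 0 1]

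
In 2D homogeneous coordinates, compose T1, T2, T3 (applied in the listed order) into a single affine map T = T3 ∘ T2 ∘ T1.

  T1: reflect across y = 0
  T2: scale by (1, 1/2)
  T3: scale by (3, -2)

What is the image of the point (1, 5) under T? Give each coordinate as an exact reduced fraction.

T(p) = (3, 5)

T1 reflect across y = 0: (1, 5) → (1, -5)
T2 scale by (1, 1/2): (1, -5) → (1, -5/2)
T3 scale by (3, -2): (1, -5/2) → (3, 5)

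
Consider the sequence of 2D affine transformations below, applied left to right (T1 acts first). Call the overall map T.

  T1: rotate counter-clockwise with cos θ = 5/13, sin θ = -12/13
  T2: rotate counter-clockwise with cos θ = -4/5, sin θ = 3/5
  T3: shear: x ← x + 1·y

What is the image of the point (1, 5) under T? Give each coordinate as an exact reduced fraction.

T1 rotate counter-clockwise with cos θ = 5/13, sin θ = -12/13: (1, 5) → (5, 1)
T2 rotate counter-clockwise with cos θ = -4/5, sin θ = 3/5: (5, 1) → (-23/5, 11/5)
T3 shear: x ← x + 1·y: (-23/5, 11/5) → (-12/5, 11/5)

T(p) = (-12/5, 11/5)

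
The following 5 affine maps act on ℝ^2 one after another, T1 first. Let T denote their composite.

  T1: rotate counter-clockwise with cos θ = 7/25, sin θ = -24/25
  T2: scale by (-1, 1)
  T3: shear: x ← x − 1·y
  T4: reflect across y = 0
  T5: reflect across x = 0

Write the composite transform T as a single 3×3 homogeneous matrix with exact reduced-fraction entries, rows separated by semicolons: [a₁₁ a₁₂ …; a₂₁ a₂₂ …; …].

T = [-17/25 31/25 0; 24/25 -7/25 0; 0 0 1]

T1 = [7/25 24/25 0; -24/25 7/25 0; 0 0 1]
T2·T1 = [-7/25 -24/25 0; -24/25 7/25 0; 0 0 1]
T3·…·T1 = [17/25 -31/25 0; -24/25 7/25 0; 0 0 1]
T4·…·T1 = [17/25 -31/25 0; 24/25 -7/25 0; 0 0 1]
T5·…·T1 = [-17/25 31/25 0; 24/25 -7/25 0; 0 0 1]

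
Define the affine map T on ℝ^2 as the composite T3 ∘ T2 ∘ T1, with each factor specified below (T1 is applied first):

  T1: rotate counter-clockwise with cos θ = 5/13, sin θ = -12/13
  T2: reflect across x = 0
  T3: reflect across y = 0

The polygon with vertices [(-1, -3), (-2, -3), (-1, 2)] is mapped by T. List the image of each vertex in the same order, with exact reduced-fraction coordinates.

T1 rotate counter-clockwise with cos θ = 5/13, sin θ = -12/13: (-1, -3) → (-41/13, -3/13); (-2, -3) → (-46/13, 9/13); (-1, 2) → (19/13, 22/13)
T2 reflect across x = 0: (-41/13, -3/13) → (41/13, -3/13); (-46/13, 9/13) → (46/13, 9/13); (19/13, 22/13) → (-19/13, 22/13)
T3 reflect across y = 0: (41/13, -3/13) → (41/13, 3/13); (46/13, 9/13) → (46/13, -9/13); (-19/13, 22/13) → (-19/13, -22/13)

image vertices: (41/13, 3/13), (46/13, -9/13), (-19/13, -22/13)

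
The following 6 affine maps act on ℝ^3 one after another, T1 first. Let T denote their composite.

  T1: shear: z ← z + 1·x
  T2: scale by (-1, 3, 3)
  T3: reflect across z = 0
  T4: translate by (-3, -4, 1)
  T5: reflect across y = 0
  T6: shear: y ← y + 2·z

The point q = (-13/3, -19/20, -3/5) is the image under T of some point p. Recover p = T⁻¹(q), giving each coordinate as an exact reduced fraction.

p = (4/3, 5/4, -4/5)

T1 = [1 0 0 0; 0 1 0 0; 1 0 1 0; 0 0 0 1]
T2·T1 = [-1 0 0 0; 0 3 0 0; 3 0 3 0; 0 0 0 1]
T3·…·T1 = [-1 0 0 0; 0 3 0 0; -3 0 -3 0; 0 0 0 1]
T4·…·T1 = [-1 0 0 -3; 0 3 0 -4; -3 0 -3 1; 0 0 0 1]
T5·…·T1 = [-1 0 0 -3; 0 -3 0 4; -3 0 -3 1; 0 0 0 1]
T6·…·T1 = [-1 0 0 -3; -6 -3 -6 6; -3 0 -3 1; 0 0 0 1]
det M = -9; M⁻¹ = [-1 0 0 -3; 0 -1/3 2/3 4/3; 1 0 -1/3 10/3; 0 0 0 1]
M⁻¹ · (-13/3, -19/20, -3/5)ᵀ = (4/3, 5/4, -4/5)ᵀ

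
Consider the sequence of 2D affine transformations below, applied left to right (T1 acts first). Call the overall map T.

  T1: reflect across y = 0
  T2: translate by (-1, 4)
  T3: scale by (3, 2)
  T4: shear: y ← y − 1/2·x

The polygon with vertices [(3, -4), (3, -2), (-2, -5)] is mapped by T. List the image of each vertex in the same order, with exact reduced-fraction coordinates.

T1 reflect across y = 0: (3, -4) → (3, 4); (3, -2) → (3, 2); (-2, -5) → (-2, 5)
T2 translate by (-1, 4): (3, 4) → (2, 8); (3, 2) → (2, 6); (-2, 5) → (-3, 9)
T3 scale by (3, 2): (2, 8) → (6, 16); (2, 6) → (6, 12); (-3, 9) → (-9, 18)
T4 shear: y ← y − 1/2·x: (6, 16) → (6, 13); (6, 12) → (6, 9); (-9, 18) → (-9, 45/2)

image vertices: (6, 13), (6, 9), (-9, 45/2)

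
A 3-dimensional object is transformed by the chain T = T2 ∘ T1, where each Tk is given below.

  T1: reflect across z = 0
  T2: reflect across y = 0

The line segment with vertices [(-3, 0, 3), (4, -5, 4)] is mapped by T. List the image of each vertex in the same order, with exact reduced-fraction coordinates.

image vertices: (-3, 0, -3), (4, 5, -4)

T1 reflect across z = 0: (-3, 0, 3) → (-3, 0, -3); (4, -5, 4) → (4, -5, -4)
T2 reflect across y = 0: (-3, 0, -3) → (-3, 0, -3); (4, -5, -4) → (4, 5, -4)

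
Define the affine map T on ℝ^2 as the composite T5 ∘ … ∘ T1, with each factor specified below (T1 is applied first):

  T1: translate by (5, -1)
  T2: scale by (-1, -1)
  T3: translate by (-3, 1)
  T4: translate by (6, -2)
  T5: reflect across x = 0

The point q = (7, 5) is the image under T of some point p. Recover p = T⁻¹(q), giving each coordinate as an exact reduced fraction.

T1 = [1 0 5; 0 1 -1; 0 0 1]
T2·T1 = [-1 0 -5; 0 -1 1; 0 0 1]
T3·…·T1 = [-1 0 -8; 0 -1 2; 0 0 1]
T4·…·T1 = [-1 0 -2; 0 -1 0; 0 0 1]
T5·…·T1 = [1 0 2; 0 -1 0; 0 0 1]
det M = -1; M⁻¹ = [1 0 -2; 0 -1 0; 0 0 1]
M⁻¹ · (7, 5)ᵀ = (5, -5)ᵀ

p = (5, -5)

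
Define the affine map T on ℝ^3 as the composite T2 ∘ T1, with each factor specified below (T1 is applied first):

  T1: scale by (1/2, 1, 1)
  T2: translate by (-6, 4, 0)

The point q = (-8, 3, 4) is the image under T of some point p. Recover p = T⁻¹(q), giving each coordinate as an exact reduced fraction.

T1 = [1/2 0 0 0; 0 1 0 0; 0 0 1 0; 0 0 0 1]
T2·T1 = [1/2 0 0 -6; 0 1 0 4; 0 0 1 0; 0 0 0 1]
det M = 1/2; M⁻¹ = [2 0 0 12; 0 1 0 -4; 0 0 1 0; 0 0 0 1]
M⁻¹ · (-8, 3, 4)ᵀ = (-4, -1, 4)ᵀ

p = (-4, -1, 4)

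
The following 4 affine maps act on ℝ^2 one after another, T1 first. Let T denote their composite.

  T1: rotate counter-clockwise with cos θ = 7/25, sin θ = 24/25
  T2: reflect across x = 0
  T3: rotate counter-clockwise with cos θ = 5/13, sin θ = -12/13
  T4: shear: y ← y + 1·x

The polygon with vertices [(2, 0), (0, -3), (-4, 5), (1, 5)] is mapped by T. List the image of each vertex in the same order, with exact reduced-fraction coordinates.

T1 rotate counter-clockwise with cos θ = 7/25, sin θ = 24/25: (2, 0) → (14/25, 48/25); (0, -3) → (72/25, -21/25); (-4, 5) → (-148/25, -61/25); (1, 5) → (-113/25, 59/25)
T2 reflect across x = 0: (14/25, 48/25) → (-14/25, 48/25); (72/25, -21/25) → (-72/25, -21/25); (-148/25, -61/25) → (148/25, -61/25); (-113/25, 59/25) → (113/25, 59/25)
T3 rotate counter-clockwise with cos θ = 5/13, sin θ = -12/13: (-14/25, 48/25) → (506/325, 408/325); (-72/25, -21/25) → (-612/325, 759/325); (148/25, -61/25) → (8/325, -2081/325); (113/25, 59/25) → (1273/325, -1061/325)
T4 shear: y ← y + 1·x: (506/325, 408/325) → (506/325, 914/325); (-612/325, 759/325) → (-612/325, 147/325); (8/325, -2081/325) → (8/325, -2073/325); (1273/325, -1061/325) → (1273/325, 212/325)

image vertices: (506/325, 914/325), (-612/325, 147/325), (8/325, -2073/325), (1273/325, 212/325)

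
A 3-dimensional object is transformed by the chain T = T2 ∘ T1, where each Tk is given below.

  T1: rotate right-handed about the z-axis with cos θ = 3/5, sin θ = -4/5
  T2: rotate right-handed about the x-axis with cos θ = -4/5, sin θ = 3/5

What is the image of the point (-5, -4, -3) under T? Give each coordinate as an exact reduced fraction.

T(p) = (-31/5, 13/25, 84/25)

T1 rotate right-handed about the z-axis with cos θ = 3/5, sin θ = -4/5: (-5, -4, -3) → (-31/5, 8/5, -3)
T2 rotate right-handed about the x-axis with cos θ = -4/5, sin θ = 3/5: (-31/5, 8/5, -3) → (-31/5, 13/25, 84/25)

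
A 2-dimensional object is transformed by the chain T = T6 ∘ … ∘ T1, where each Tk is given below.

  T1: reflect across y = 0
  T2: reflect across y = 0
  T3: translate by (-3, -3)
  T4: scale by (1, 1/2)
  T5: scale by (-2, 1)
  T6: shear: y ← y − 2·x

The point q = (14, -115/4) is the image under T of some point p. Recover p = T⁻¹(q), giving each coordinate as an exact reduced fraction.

p = (-4, 3/2)

T1 = [1 0 0; 0 -1 0; 0 0 1]
T2·T1 = [1 0 0; 0 1 0; 0 0 1]
T3·…·T1 = [1 0 -3; 0 1 -3; 0 0 1]
T4·…·T1 = [1 0 -3; 0 1/2 -3/2; 0 0 1]
T5·…·T1 = [-2 0 6; 0 1/2 -3/2; 0 0 1]
T6·…·T1 = [-2 0 6; 4 1/2 -27/2; 0 0 1]
det M = -1; M⁻¹ = [-1/2 0 3; 4 2 3; 0 0 1]
M⁻¹ · (14, -115/4)ᵀ = (-4, 3/2)ᵀ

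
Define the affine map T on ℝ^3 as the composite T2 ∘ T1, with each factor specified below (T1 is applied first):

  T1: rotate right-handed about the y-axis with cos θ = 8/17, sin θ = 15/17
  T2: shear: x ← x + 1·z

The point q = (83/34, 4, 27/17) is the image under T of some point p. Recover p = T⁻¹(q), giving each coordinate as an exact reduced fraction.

T1 = [8/17 0 15/17 0; 0 1 0 0; -15/17 0 8/17 0; 0 0 0 1]
T2·T1 = [-7/17 0 23/17 0; 0 1 0 0; -15/17 0 8/17 0; 0 0 0 1]
det M = 1; M⁻¹ = [8/17 0 -23/17 0; 0 1 0 0; 15/17 0 -7/17 0; 0 0 0 1]
M⁻¹ · (83/34, 4, 27/17)ᵀ = (-1, 4, 3/2)ᵀ

p = (-1, 4, 3/2)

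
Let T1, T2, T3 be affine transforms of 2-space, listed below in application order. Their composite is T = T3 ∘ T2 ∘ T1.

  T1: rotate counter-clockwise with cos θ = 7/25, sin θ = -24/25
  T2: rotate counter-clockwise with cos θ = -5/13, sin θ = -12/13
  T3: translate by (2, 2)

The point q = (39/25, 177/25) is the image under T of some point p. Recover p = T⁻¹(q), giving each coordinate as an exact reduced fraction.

T1 = [7/25 24/25 0; -24/25 7/25 0; 0 0 1]
T2·T1 = [-323/325 -36/325 0; 36/325 -323/325 0; 0 0 1]
T3·…·T1 = [-323/325 -36/325 2; 36/325 -323/325 2; 0 0 1]
det M = 1; M⁻¹ = [-323/325 36/325 574/325; -36/325 -323/325 718/325; 0 0 1]
M⁻¹ · (39/25, 177/25)ᵀ = (1, -5)ᵀ

p = (1, -5)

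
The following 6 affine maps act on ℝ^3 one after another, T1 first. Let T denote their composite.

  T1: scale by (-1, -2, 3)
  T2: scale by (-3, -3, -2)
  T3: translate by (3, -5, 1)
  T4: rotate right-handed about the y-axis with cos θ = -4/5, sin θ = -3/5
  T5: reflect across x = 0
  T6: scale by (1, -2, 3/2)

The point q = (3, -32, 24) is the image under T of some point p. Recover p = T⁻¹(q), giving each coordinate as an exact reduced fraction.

T1 = [-1 0 0 0; 0 -2 0 0; 0 0 3 0; 0 0 0 1]
T2·T1 = [3 0 0 0; 0 6 0 0; 0 0 -6 0; 0 0 0 1]
T3·…·T1 = [3 0 0 3; 0 6 0 -5; 0 0 -6 1; 0 0 0 1]
T4·…·T1 = [-12/5 0 18/5 -3; 0 6 0 -5; 9/5 0 24/5 1; 0 0 0 1]
T5·…·T1 = [12/5 0 -18/5 3; 0 6 0 -5; 9/5 0 24/5 1; 0 0 0 1]
T6·…·T1 = [12/5 0 -18/5 3; 0 -12 0 10; 27/10 0 36/5 3/2; 0 0 0 1]
det M = -324; M⁻¹ = [4/15 0 2/15 -1; 0 -1/12 0 5/6; -1/10 0 4/45 1/6; 0 0 0 1]
M⁻¹ · (3, -32, 24)ᵀ = (3, 7/2, 2)ᵀ

p = (3, 7/2, 2)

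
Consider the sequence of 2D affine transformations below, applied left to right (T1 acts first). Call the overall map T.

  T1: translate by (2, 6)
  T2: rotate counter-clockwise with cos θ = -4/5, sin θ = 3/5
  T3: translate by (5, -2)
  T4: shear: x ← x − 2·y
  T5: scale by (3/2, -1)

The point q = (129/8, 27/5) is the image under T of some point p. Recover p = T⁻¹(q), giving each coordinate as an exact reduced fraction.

p = (0, -1/4)

T1 = [1 0 2; 0 1 6; 0 0 1]
T2·T1 = [-4/5 -3/5 -26/5; 3/5 -4/5 -18/5; 0 0 1]
T3·…·T1 = [-4/5 -3/5 -1/5; 3/5 -4/5 -28/5; 0 0 1]
T4·…·T1 = [-2 1 11; 3/5 -4/5 -28/5; 0 0 1]
T5·…·T1 = [-3 3/2 33/2; -3/5 4/5 28/5; 0 0 1]
det M = -3/2; M⁻¹ = [-8/15 1 16/5; -2/5 2 -23/5; 0 0 1]
M⁻¹ · (129/8, 27/5)ᵀ = (0, -1/4)ᵀ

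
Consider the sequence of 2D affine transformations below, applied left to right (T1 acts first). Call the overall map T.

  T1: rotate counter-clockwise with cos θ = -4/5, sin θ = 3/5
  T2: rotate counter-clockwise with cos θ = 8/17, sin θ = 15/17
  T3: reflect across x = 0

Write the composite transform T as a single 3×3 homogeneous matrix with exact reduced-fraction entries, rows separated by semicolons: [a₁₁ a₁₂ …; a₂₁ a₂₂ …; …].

T = [77/85 -36/85 0; -36/85 -77/85 0; 0 0 1]

T1 = [-4/5 -3/5 0; 3/5 -4/5 0; 0 0 1]
T2·T1 = [-77/85 36/85 0; -36/85 -77/85 0; 0 0 1]
T3·…·T1 = [77/85 -36/85 0; -36/85 -77/85 0; 0 0 1]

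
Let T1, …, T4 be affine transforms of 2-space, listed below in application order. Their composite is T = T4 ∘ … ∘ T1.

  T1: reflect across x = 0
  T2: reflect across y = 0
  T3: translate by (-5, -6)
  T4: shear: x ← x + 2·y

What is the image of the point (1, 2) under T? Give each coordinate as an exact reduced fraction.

T1 reflect across x = 0: (1, 2) → (-1, 2)
T2 reflect across y = 0: (-1, 2) → (-1, -2)
T3 translate by (-5, -6): (-1, -2) → (-6, -8)
T4 shear: x ← x + 2·y: (-6, -8) → (-22, -8)

T(p) = (-22, -8)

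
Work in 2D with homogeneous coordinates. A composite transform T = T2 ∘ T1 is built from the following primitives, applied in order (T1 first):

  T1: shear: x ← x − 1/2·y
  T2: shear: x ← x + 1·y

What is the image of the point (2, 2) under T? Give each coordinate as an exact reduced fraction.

T(p) = (3, 2)

T1 shear: x ← x − 1/2·y: (2, 2) → (1, 2)
T2 shear: x ← x + 1·y: (1, 2) → (3, 2)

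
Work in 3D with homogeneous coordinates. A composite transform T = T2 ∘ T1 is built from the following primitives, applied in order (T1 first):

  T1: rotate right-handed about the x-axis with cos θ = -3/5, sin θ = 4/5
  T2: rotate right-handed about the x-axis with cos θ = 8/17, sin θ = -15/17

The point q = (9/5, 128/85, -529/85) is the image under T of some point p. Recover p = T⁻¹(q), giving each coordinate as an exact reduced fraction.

p = (9/5, -5, -4)

T1 = [1 0 0 0; 0 -3/5 -4/5 0; 0 4/5 -3/5 0; 0 0 0 1]
T2·T1 = [1 0 0 0; 0 36/85 -77/85 0; 0 77/85 36/85 0; 0 0 0 1]
det M = 1; M⁻¹ = [1 0 0 0; 0 36/85 77/85 0; 0 -77/85 36/85 0; 0 0 0 1]
M⁻¹ · (9/5, 128/85, -529/85)ᵀ = (9/5, -5, -4)ᵀ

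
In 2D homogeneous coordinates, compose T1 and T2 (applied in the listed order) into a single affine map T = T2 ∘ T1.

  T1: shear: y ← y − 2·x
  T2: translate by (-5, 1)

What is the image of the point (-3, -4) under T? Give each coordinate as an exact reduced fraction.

T(p) = (-8, 3)

T1 shear: y ← y − 2·x: (-3, -4) → (-3, 2)
T2 translate by (-5, 1): (-3, 2) → (-8, 3)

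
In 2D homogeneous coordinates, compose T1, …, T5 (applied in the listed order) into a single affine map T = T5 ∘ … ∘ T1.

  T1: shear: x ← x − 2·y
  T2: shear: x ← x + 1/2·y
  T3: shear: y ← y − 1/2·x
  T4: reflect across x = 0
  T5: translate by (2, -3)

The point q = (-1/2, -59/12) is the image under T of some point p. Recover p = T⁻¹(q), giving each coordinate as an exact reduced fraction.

p = (3/2, -2/3)

T1 = [1 -2 0; 0 1 0; 0 0 1]
T2·T1 = [1 -3/2 0; 0 1 0; 0 0 1]
T3·…·T1 = [1 -3/2 0; -1/2 7/4 0; 0 0 1]
T4·…·T1 = [-1 3/2 0; -1/2 7/4 0; 0 0 1]
T5·…·T1 = [-1 3/2 2; -1/2 7/4 -3; 0 0 1]
det M = -1; M⁻¹ = [-7/4 3/2 8; -1/2 1 4; 0 0 1]
M⁻¹ · (-1/2, -59/12)ᵀ = (3/2, -2/3)ᵀ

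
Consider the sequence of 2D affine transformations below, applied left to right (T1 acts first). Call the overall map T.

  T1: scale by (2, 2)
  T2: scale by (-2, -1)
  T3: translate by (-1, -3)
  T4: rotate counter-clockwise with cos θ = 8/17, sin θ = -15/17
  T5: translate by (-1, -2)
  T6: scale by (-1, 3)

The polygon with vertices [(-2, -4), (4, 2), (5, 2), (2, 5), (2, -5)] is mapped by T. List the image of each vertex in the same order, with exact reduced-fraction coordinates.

T1 scale by (2, 2): (-2, -4) → (-4, -8); (4, 2) → (8, 4); (5, 2) → (10, 4); (2, 5) → (4, 10); (2, -5) → (4, -10)
T2 scale by (-2, -1): (-4, -8) → (8, 8); (8, 4) → (-16, -4); (10, 4) → (-20, -4); (4, 10) → (-8, -10); (4, -10) → (-8, 10)
T3 translate by (-1, -3): (8, 8) → (7, 5); (-16, -4) → (-17, -7); (-20, -4) → (-21, -7); (-8, -10) → (-9, -13); (-8, 10) → (-9, 7)
T4 rotate counter-clockwise with cos θ = 8/17, sin θ = -15/17: (7, 5) → (131/17, -65/17); (-17, -7) → (-241/17, 199/17); (-21, -7) → (-273/17, 259/17); (-9, -13) → (-267/17, 31/17); (-9, 7) → (33/17, 191/17)
T5 translate by (-1, -2): (131/17, -65/17) → (114/17, -99/17); (-241/17, 199/17) → (-258/17, 165/17); (-273/17, 259/17) → (-290/17, 225/17); (-267/17, 31/17) → (-284/17, -3/17); (33/17, 191/17) → (16/17, 157/17)
T6 scale by (-1, 3): (114/17, -99/17) → (-114/17, -297/17); (-258/17, 165/17) → (258/17, 495/17); (-290/17, 225/17) → (290/17, 675/17); (-284/17, -3/17) → (284/17, -9/17); (16/17, 157/17) → (-16/17, 471/17)

image vertices: (-114/17, -297/17), (258/17, 495/17), (290/17, 675/17), (284/17, -9/17), (-16/17, 471/17)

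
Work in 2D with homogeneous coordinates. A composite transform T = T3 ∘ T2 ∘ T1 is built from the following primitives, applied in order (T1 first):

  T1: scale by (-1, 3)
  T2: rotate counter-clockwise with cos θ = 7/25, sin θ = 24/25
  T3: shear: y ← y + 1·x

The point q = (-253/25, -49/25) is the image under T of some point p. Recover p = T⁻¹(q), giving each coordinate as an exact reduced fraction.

T1 = [-1 0 0; 0 3 0; 0 0 1]
T2·T1 = [-7/25 -72/25 0; -24/25 21/25 0; 0 0 1]
T3·…·T1 = [-7/25 -72/25 0; -31/25 -51/25 0; 0 0 1]
det M = -3; M⁻¹ = [17/25 -24/25 0; -31/75 7/75 0; 0 0 1]
M⁻¹ · (-253/25, -49/25)ᵀ = (-5, 4)ᵀ

p = (-5, 4)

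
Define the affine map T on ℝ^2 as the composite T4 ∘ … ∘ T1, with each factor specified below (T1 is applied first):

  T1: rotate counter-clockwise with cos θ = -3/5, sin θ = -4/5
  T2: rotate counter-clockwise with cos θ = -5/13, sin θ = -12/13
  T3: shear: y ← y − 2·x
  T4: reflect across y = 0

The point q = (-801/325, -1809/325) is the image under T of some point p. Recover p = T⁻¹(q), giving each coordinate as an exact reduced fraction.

p = (9/5, 9/5)

T1 = [-3/5 4/5 0; -4/5 -3/5 0; 0 0 1]
T2·T1 = [-33/65 -56/65 0; 56/65 -33/65 0; 0 0 1]
T3·…·T1 = [-33/65 -56/65 0; 122/65 79/65 0; 0 0 1]
T4·…·T1 = [-33/65 -56/65 0; -122/65 -79/65 0; 0 0 1]
det M = -1; M⁻¹ = [79/65 -56/65 0; -122/65 33/65 0; 0 0 1]
M⁻¹ · (-801/325, -1809/325)ᵀ = (9/5, 9/5)ᵀ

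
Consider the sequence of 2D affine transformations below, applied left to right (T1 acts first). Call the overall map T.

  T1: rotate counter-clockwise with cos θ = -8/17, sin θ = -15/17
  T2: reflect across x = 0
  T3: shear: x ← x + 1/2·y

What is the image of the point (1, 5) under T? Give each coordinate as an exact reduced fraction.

T(p) = (-189/34, -55/17)

T1 rotate counter-clockwise with cos θ = -8/17, sin θ = -15/17: (1, 5) → (67/17, -55/17)
T2 reflect across x = 0: (67/17, -55/17) → (-67/17, -55/17)
T3 shear: x ← x + 1/2·y: (-67/17, -55/17) → (-189/34, -55/17)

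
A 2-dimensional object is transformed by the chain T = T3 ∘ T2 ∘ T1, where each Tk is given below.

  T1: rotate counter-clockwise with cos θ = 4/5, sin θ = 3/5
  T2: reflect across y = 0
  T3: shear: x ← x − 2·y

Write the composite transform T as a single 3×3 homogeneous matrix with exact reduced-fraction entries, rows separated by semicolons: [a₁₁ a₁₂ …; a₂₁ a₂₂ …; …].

T1 = [4/5 -3/5 0; 3/5 4/5 0; 0 0 1]
T2·T1 = [4/5 -3/5 0; -3/5 -4/5 0; 0 0 1]
T3·…·T1 = [2 1 0; -3/5 -4/5 0; 0 0 1]

T = [2 1 0; -3/5 -4/5 0; 0 0 1]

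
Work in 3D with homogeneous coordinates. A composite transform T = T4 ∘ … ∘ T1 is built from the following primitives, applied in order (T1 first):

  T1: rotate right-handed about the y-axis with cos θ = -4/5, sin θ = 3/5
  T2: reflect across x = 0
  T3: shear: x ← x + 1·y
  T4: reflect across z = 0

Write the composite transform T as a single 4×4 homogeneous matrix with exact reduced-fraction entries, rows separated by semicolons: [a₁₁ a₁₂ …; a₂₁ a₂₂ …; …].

T = [4/5 1 -3/5 0; 0 1 0 0; 3/5 0 4/5 0; 0 0 0 1]

T1 = [-4/5 0 3/5 0; 0 1 0 0; -3/5 0 -4/5 0; 0 0 0 1]
T2·T1 = [4/5 0 -3/5 0; 0 1 0 0; -3/5 0 -4/5 0; 0 0 0 1]
T3·…·T1 = [4/5 1 -3/5 0; 0 1 0 0; -3/5 0 -4/5 0; 0 0 0 1]
T4·…·T1 = [4/5 1 -3/5 0; 0 1 0 0; 3/5 0 4/5 0; 0 0 0 1]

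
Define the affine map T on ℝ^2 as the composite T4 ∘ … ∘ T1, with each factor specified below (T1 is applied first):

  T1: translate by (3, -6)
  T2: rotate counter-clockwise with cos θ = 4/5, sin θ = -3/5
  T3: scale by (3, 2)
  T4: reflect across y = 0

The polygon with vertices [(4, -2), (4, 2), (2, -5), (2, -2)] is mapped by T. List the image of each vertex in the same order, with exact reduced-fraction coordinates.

T1 translate by (3, -6): (4, -2) → (7, -8); (4, 2) → (7, -4); (2, -5) → (5, -11); (2, -2) → (5, -8)
T2 rotate counter-clockwise with cos θ = 4/5, sin θ = -3/5: (7, -8) → (4/5, -53/5); (7, -4) → (16/5, -37/5); (5, -11) → (-13/5, -59/5); (5, -8) → (-4/5, -47/5)
T3 scale by (3, 2): (4/5, -53/5) → (12/5, -106/5); (16/5, -37/5) → (48/5, -74/5); (-13/5, -59/5) → (-39/5, -118/5); (-4/5, -47/5) → (-12/5, -94/5)
T4 reflect across y = 0: (12/5, -106/5) → (12/5, 106/5); (48/5, -74/5) → (48/5, 74/5); (-39/5, -118/5) → (-39/5, 118/5); (-12/5, -94/5) → (-12/5, 94/5)

image vertices: (12/5, 106/5), (48/5, 74/5), (-39/5, 118/5), (-12/5, 94/5)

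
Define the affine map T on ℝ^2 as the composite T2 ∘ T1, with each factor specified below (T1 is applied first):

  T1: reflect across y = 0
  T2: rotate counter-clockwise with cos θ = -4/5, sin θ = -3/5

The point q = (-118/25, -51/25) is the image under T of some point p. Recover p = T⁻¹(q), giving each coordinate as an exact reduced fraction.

T1 = [1 0 0; 0 -1 0; 0 0 1]
T2·T1 = [-4/5 -3/5 0; -3/5 4/5 0; 0 0 1]
det M = -1; M⁻¹ = [-4/5 -3/5 0; -3/5 4/5 0; 0 0 1]
M⁻¹ · (-118/25, -51/25)ᵀ = (5, 6/5)ᵀ

p = (5, 6/5)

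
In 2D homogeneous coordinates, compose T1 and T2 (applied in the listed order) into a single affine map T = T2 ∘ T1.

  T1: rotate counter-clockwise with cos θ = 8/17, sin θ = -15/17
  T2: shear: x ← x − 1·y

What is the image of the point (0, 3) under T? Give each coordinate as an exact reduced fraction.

T1 rotate counter-clockwise with cos θ = 8/17, sin θ = -15/17: (0, 3) → (45/17, 24/17)
T2 shear: x ← x − 1·y: (45/17, 24/17) → (21/17, 24/17)

T(p) = (21/17, 24/17)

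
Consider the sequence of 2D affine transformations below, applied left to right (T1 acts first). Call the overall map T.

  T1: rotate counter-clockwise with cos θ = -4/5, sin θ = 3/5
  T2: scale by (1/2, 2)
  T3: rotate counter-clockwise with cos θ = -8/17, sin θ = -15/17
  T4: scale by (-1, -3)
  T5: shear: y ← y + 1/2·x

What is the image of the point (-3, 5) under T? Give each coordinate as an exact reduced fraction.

T(p) = (858/85, -2061/170)

T1 rotate counter-clockwise with cos θ = -4/5, sin θ = 3/5: (-3, 5) → (-3/5, -29/5)
T2 scale by (1/2, 2): (-3/5, -29/5) → (-3/10, -58/5)
T3 rotate counter-clockwise with cos θ = -8/17, sin θ = -15/17: (-3/10, -58/5) → (-858/85, 973/170)
T4 scale by (-1, -3): (-858/85, 973/170) → (858/85, -2919/170)
T5 shear: y ← y + 1/2·x: (858/85, -2919/170) → (858/85, -2061/170)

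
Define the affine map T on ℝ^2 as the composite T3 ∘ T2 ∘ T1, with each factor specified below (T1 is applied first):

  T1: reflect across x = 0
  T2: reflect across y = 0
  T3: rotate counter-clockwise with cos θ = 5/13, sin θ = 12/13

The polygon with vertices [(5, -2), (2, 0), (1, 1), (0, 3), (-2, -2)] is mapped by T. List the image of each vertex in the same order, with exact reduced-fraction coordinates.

image vertices: (-49/13, -50/13), (-10/13, -24/13), (7/13, -17/13), (36/13, -15/13), (-14/13, 34/13)

T1 reflect across x = 0: (5, -2) → (-5, -2); (2, 0) → (-2, 0); (1, 1) → (-1, 1); (0, 3) → (0, 3); (-2, -2) → (2, -2)
T2 reflect across y = 0: (-5, -2) → (-5, 2); (-2, 0) → (-2, 0); (-1, 1) → (-1, -1); (0, 3) → (0, -3); (2, -2) → (2, 2)
T3 rotate counter-clockwise with cos θ = 5/13, sin θ = 12/13: (-5, 2) → (-49/13, -50/13); (-2, 0) → (-10/13, -24/13); (-1, -1) → (7/13, -17/13); (0, -3) → (36/13, -15/13); (2, 2) → (-14/13, 34/13)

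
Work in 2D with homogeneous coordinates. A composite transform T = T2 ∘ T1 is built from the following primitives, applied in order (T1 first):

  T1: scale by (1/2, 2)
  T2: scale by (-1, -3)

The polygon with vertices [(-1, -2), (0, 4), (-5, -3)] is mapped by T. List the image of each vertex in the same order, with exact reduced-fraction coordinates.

T1 scale by (1/2, 2): (-1, -2) → (-1/2, -4); (0, 4) → (0, 8); (-5, -3) → (-5/2, -6)
T2 scale by (-1, -3): (-1/2, -4) → (1/2, 12); (0, 8) → (0, -24); (-5/2, -6) → (5/2, 18)

image vertices: (1/2, 12), (0, -24), (5/2, 18)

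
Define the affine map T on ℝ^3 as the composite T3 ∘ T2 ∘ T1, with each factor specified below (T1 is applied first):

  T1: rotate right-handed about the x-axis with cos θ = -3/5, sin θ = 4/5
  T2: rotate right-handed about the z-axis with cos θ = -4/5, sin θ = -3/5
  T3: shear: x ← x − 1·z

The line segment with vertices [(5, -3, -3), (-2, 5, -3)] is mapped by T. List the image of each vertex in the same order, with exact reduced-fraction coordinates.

T1 rotate right-handed about the x-axis with cos θ = -3/5, sin θ = 4/5: (5, -3, -3) → (5, 21/5, -3/5); (-2, 5, -3) → (-2, -3/5, 29/5)
T2 rotate right-handed about the z-axis with cos θ = -4/5, sin θ = -3/5: (5, 21/5, -3/5) → (-37/25, -159/25, -3/5); (-2, -3/5, 29/5) → (31/25, 42/25, 29/5)
T3 shear: x ← x − 1·z: (-37/25, -159/25, -3/5) → (-22/25, -159/25, -3/5); (31/25, 42/25, 29/5) → (-114/25, 42/25, 29/5)

image vertices: (-22/25, -159/25, -3/5), (-114/25, 42/25, 29/5)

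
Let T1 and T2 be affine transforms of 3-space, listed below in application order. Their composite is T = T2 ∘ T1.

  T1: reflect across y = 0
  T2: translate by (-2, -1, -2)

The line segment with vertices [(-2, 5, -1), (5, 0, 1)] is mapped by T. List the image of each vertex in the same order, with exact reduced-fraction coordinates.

T1 reflect across y = 0: (-2, 5, -1) → (-2, -5, -1); (5, 0, 1) → (5, 0, 1)
T2 translate by (-2, -1, -2): (-2, -5, -1) → (-4, -6, -3); (5, 0, 1) → (3, -1, -1)

image vertices: (-4, -6, -3), (3, -1, -1)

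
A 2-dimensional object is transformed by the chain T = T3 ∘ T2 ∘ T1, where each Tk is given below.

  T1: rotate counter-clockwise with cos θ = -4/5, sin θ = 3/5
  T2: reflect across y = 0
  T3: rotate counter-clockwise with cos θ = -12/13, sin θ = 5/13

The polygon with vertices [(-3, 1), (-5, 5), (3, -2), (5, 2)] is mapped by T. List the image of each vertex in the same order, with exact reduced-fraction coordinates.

T1 rotate counter-clockwise with cos θ = -4/5, sin θ = 3/5: (-3, 1) → (9/5, -13/5); (-5, 5) → (1, -7); (3, -2) → (-6/5, 17/5); (5, 2) → (-26/5, 7/5)
T2 reflect across y = 0: (9/5, -13/5) → (9/5, 13/5); (1, -7) → (1, 7); (-6/5, 17/5) → (-6/5, -17/5); (-26/5, 7/5) → (-26/5, -7/5)
T3 rotate counter-clockwise with cos θ = -12/13, sin θ = 5/13: (9/5, 13/5) → (-173/65, -111/65); (1, 7) → (-47/13, -79/13); (-6/5, -17/5) → (157/65, 174/65); (-26/5, -7/5) → (347/65, -46/65)

image vertices: (-173/65, -111/65), (-47/13, -79/13), (157/65, 174/65), (347/65, -46/65)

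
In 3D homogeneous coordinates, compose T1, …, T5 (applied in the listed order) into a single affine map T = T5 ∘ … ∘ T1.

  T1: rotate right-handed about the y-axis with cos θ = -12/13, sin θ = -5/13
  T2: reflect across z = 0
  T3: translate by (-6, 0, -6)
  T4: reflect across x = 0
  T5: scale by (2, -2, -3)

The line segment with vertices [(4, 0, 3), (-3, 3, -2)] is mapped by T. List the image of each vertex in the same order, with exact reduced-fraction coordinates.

T1 rotate right-handed about the y-axis with cos θ = -12/13, sin θ = -5/13: (4, 0, 3) → (-63/13, 0, -16/13); (-3, 3, -2) → (46/13, 3, 9/13)
T2 reflect across z = 0: (-63/13, 0, -16/13) → (-63/13, 0, 16/13); (46/13, 3, 9/13) → (46/13, 3, -9/13)
T3 translate by (-6, 0, -6): (-63/13, 0, 16/13) → (-141/13, 0, -62/13); (46/13, 3, -9/13) → (-32/13, 3, -87/13)
T4 reflect across x = 0: (-141/13, 0, -62/13) → (141/13, 0, -62/13); (-32/13, 3, -87/13) → (32/13, 3, -87/13)
T5 scale by (2, -2, -3): (141/13, 0, -62/13) → (282/13, 0, 186/13); (32/13, 3, -87/13) → (64/13, -6, 261/13)

image vertices: (282/13, 0, 186/13), (64/13, -6, 261/13)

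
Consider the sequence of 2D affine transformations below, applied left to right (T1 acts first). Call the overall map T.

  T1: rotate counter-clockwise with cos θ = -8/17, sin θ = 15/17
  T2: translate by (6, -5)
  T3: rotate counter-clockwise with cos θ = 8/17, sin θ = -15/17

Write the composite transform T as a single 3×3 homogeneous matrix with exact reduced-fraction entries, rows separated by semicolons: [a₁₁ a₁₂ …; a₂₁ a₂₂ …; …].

T1 = [-8/17 -15/17 0; 15/17 -8/17 0; 0 0 1]
T2·T1 = [-8/17 -15/17 6; 15/17 -8/17 -5; 0 0 1]
T3·…·T1 = [161/289 -240/289 -27/17; 240/289 161/289 -130/17; 0 0 1]

T = [161/289 -240/289 -27/17; 240/289 161/289 -130/17; 0 0 1]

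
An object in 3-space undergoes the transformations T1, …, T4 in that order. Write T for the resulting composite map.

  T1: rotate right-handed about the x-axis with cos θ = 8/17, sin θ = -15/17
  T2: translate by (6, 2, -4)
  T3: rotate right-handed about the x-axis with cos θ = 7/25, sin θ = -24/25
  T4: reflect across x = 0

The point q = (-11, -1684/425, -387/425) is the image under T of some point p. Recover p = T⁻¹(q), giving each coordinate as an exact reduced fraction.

p = (5, -1, -2)

T1 = [1 0 0 0; 0 8/17 15/17 0; 0 -15/17 8/17 0; 0 0 0 1]
T2·T1 = [1 0 0 6; 0 8/17 15/17 2; 0 -15/17 8/17 -4; 0 0 0 1]
T3·…·T1 = [1 0 0 6; 0 -304/425 297/425 -82/25; 0 -297/425 -304/425 -76/25; 0 0 0 1]
T4·…·T1 = [-1 0 0 -6; 0 -304/425 297/425 -82/25; 0 -297/425 -304/425 -76/25; 0 0 0 1]
det M = -1; M⁻¹ = [-1 0 0 -6; 0 -304/425 -297/425 -76/17; 0 297/425 -304/425 2/17; 0 0 0 1]
M⁻¹ · (-11, -1684/425, -387/425)ᵀ = (5, -1, -2)ᵀ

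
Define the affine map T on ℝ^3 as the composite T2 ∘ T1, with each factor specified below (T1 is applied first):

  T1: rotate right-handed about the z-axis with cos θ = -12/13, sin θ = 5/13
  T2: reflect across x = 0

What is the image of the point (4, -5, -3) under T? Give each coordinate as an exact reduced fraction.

T1 rotate right-handed about the z-axis with cos θ = -12/13, sin θ = 5/13: (4, -5, -3) → (-23/13, 80/13, -3)
T2 reflect across x = 0: (-23/13, 80/13, -3) → (23/13, 80/13, -3)

T(p) = (23/13, 80/13, -3)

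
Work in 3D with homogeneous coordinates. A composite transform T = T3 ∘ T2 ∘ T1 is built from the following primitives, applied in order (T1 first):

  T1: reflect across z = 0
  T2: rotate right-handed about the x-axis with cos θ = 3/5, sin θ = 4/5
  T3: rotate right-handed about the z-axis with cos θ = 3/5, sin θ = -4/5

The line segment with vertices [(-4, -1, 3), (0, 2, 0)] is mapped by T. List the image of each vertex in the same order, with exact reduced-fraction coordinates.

image vertices: (-24/25, 107/25, -13/5), (24/25, 18/25, 8/5)

T1 reflect across z = 0: (-4, -1, 3) → (-4, -1, -3); (0, 2, 0) → (0, 2, 0)
T2 rotate right-handed about the x-axis with cos θ = 3/5, sin θ = 4/5: (-4, -1, -3) → (-4, 9/5, -13/5); (0, 2, 0) → (0, 6/5, 8/5)
T3 rotate right-handed about the z-axis with cos θ = 3/5, sin θ = -4/5: (-4, 9/5, -13/5) → (-24/25, 107/25, -13/5); (0, 6/5, 8/5) → (24/25, 18/25, 8/5)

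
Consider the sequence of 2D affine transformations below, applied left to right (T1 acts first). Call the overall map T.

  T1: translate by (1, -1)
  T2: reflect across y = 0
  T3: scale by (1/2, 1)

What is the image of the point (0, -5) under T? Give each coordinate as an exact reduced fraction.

T(p) = (1/2, 6)

T1 translate by (1, -1): (0, -5) → (1, -6)
T2 reflect across y = 0: (1, -6) → (1, 6)
T3 scale by (1/2, 1): (1, 6) → (1/2, 6)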